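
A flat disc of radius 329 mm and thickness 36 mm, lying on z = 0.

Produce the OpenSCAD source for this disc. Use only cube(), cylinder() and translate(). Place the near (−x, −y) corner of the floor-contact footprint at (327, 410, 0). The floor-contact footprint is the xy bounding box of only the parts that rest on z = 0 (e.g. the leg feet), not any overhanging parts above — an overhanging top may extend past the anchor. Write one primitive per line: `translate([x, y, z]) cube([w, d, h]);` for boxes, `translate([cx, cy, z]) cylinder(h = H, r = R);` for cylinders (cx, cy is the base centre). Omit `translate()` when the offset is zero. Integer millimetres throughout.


translate([656, 739, 0]) cylinder(h = 36, r = 329);


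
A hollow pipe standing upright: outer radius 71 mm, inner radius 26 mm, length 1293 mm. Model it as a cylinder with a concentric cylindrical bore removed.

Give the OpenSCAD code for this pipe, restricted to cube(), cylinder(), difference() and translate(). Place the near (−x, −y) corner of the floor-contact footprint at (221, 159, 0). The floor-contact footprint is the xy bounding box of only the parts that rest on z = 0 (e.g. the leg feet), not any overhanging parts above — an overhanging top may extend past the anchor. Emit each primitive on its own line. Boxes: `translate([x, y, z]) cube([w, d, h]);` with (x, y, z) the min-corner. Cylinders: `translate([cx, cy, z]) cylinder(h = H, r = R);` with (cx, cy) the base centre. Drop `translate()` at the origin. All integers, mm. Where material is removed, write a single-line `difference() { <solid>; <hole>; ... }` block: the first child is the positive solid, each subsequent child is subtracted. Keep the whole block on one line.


difference() { translate([292, 230, 0]) cylinder(h = 1293, r = 71); translate([292, 230, 0]) cylinder(h = 1293, r = 26); }


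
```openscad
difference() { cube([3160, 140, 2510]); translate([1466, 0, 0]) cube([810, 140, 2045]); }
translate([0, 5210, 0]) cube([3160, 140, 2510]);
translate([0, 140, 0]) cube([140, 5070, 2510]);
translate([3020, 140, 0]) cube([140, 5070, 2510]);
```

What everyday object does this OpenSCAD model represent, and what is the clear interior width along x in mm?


A single room. The interior width is 2880 mm.

Four walls enclosing a rectangle with a door in the front wall — a room. Outside width 3160 minus two 140 mm walls gives 2880 mm.


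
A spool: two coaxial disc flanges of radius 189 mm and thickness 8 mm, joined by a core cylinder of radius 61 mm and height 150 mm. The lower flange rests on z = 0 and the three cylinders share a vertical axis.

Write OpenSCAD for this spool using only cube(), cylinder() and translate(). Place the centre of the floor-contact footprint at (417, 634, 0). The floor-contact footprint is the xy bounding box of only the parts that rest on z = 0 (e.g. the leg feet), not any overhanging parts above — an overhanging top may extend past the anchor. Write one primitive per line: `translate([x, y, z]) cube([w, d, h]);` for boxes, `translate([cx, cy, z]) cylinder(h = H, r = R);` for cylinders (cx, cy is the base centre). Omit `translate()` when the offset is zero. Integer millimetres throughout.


translate([417, 634, 0]) cylinder(h = 8, r = 189);
translate([417, 634, 8]) cylinder(h = 150, r = 61);
translate([417, 634, 158]) cylinder(h = 8, r = 189);


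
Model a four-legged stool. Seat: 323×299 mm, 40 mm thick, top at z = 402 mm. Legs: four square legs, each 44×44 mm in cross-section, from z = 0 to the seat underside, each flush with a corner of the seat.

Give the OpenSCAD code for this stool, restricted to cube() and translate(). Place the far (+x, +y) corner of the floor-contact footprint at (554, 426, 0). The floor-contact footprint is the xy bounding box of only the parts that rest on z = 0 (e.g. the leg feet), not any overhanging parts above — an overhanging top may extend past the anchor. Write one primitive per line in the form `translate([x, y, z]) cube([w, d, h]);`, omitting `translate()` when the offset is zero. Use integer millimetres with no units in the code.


translate([231, 127, 362]) cube([323, 299, 40]);
translate([231, 127, 0]) cube([44, 44, 362]);
translate([510, 127, 0]) cube([44, 44, 362]);
translate([231, 382, 0]) cube([44, 44, 362]);
translate([510, 382, 0]) cube([44, 44, 362]);


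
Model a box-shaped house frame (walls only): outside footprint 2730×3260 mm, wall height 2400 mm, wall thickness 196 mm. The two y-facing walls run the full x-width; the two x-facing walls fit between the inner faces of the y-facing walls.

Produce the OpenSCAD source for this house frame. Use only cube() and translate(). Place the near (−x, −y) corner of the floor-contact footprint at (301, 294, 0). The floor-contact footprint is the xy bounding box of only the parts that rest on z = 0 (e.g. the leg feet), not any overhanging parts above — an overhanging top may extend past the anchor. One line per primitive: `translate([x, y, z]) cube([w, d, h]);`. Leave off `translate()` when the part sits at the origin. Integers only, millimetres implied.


translate([301, 294, 0]) cube([2730, 196, 2400]);
translate([301, 3358, 0]) cube([2730, 196, 2400]);
translate([301, 490, 0]) cube([196, 2868, 2400]);
translate([2835, 490, 0]) cube([196, 2868, 2400]);


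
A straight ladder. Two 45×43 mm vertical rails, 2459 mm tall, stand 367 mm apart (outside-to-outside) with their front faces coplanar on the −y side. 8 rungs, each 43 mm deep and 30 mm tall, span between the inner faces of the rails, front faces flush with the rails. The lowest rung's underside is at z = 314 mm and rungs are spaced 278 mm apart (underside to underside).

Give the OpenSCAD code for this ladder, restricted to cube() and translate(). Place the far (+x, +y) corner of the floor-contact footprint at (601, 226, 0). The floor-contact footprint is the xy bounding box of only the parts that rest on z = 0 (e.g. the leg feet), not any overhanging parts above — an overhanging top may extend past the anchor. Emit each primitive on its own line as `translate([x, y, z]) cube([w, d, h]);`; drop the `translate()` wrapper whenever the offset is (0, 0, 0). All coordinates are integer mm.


// rung span = 367 - 2*45 = 277
// rung[k] z = 314 + k*278
translate([234, 183, 0]) cube([45, 43, 2459]);
translate([556, 183, 0]) cube([45, 43, 2459]);
translate([279, 183, 314]) cube([277, 43, 30]);
translate([279, 183, 592]) cube([277, 43, 30]);
translate([279, 183, 870]) cube([277, 43, 30]);
translate([279, 183, 1148]) cube([277, 43, 30]);
translate([279, 183, 1426]) cube([277, 43, 30]);
translate([279, 183, 1704]) cube([277, 43, 30]);
translate([279, 183, 1982]) cube([277, 43, 30]);
translate([279, 183, 2260]) cube([277, 43, 30]);


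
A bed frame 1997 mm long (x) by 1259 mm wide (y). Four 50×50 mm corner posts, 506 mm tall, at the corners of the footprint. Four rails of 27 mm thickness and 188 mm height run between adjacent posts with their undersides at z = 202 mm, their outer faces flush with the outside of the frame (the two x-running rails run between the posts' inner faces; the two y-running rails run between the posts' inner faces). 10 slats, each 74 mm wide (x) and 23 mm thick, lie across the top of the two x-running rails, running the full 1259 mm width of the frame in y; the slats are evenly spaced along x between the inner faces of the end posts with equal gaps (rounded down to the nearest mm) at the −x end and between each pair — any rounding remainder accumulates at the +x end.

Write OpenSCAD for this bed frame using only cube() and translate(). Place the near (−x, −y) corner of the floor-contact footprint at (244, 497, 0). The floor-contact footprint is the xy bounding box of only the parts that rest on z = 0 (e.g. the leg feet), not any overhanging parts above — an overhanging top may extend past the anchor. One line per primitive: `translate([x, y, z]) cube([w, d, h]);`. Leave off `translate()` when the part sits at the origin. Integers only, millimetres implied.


translate([244, 497, 0]) cube([50, 50, 506]);
translate([244, 1706, 0]) cube([50, 50, 506]);
translate([2191, 497, 0]) cube([50, 50, 506]);
translate([2191, 1706, 0]) cube([50, 50, 506]);
translate([294, 497, 202]) cube([1897, 27, 188]);
translate([294, 1729, 202]) cube([1897, 27, 188]);
translate([244, 547, 202]) cube([27, 1159, 188]);
translate([2214, 547, 202]) cube([27, 1159, 188]);
translate([399, 497, 390]) cube([74, 1259, 23]);
translate([578, 497, 390]) cube([74, 1259, 23]);
translate([757, 497, 390]) cube([74, 1259, 23]);
translate([936, 497, 390]) cube([74, 1259, 23]);
translate([1115, 497, 390]) cube([74, 1259, 23]);
translate([1294, 497, 390]) cube([74, 1259, 23]);
translate([1473, 497, 390]) cube([74, 1259, 23]);
translate([1652, 497, 390]) cube([74, 1259, 23]);
translate([1831, 497, 390]) cube([74, 1259, 23]);
translate([2010, 497, 390]) cube([74, 1259, 23]);


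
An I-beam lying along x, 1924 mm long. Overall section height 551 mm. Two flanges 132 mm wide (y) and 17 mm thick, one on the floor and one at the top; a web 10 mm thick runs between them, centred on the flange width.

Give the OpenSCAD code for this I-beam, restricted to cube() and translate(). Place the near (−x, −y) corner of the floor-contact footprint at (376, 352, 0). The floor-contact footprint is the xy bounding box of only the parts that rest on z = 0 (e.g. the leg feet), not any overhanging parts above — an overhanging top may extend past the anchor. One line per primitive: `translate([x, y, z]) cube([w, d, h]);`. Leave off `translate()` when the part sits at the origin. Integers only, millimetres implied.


translate([376, 352, 0]) cube([1924, 132, 17]);
translate([376, 413, 17]) cube([1924, 10, 517]);
translate([376, 352, 534]) cube([1924, 132, 17]);


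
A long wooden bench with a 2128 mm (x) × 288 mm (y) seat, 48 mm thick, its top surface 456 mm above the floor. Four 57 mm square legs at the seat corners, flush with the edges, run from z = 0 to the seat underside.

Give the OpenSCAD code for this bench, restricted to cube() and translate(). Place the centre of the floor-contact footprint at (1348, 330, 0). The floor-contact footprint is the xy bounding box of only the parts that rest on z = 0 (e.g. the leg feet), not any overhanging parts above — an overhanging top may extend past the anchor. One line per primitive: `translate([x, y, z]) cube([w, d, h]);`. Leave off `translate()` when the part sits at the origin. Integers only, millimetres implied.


translate([284, 186, 408]) cube([2128, 288, 48]);
translate([284, 186, 0]) cube([57, 57, 408]);
translate([284, 417, 0]) cube([57, 57, 408]);
translate([2355, 186, 0]) cube([57, 57, 408]);
translate([2355, 417, 0]) cube([57, 57, 408]);


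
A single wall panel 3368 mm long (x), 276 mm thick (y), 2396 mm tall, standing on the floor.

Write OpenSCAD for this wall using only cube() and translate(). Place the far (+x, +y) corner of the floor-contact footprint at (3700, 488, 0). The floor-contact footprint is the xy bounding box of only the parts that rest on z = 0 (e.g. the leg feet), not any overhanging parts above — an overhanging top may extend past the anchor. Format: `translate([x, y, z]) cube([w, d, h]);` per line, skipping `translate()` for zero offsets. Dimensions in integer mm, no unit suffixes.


translate([332, 212, 0]) cube([3368, 276, 2396]);


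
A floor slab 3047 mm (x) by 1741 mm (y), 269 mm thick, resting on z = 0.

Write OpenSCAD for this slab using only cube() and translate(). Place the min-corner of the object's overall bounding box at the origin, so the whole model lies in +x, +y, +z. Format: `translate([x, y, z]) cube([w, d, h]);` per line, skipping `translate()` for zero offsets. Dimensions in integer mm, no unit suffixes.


cube([3047, 1741, 269]);


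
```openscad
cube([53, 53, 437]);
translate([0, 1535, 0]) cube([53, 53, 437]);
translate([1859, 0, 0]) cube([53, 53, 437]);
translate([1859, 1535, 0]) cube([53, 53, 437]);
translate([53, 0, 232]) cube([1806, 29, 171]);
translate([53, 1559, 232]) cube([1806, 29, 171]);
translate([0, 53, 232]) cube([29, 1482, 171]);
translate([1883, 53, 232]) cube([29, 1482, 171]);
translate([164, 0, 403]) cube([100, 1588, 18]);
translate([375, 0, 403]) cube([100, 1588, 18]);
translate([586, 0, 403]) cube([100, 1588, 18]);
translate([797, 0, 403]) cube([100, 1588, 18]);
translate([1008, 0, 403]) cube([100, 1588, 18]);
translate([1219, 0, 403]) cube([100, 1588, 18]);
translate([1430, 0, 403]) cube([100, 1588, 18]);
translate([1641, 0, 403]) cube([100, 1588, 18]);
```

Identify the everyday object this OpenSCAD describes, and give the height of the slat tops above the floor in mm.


A bed frame. The slat-top height is 421 mm.

Four posts, four rails, and a row of slats — a bed frame. Slats sit on the rails at z = 232 + 171 = 403; with slat thickness 18, the top is 421 mm.


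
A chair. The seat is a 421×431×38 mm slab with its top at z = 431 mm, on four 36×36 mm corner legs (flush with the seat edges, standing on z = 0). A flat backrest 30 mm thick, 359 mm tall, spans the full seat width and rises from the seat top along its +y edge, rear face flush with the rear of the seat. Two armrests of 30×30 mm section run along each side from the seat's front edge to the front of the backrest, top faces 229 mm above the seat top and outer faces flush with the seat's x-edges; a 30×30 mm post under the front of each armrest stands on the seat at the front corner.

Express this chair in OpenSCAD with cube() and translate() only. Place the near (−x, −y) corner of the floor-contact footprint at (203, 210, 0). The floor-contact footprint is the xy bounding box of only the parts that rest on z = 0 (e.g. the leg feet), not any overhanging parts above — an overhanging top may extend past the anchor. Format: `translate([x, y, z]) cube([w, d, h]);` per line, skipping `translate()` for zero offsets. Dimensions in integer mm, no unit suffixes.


translate([203, 210, 393]) cube([421, 431, 38]);
translate([203, 210, 0]) cube([36, 36, 393]);
translate([588, 210, 0]) cube([36, 36, 393]);
translate([203, 605, 0]) cube([36, 36, 393]);
translate([588, 605, 0]) cube([36, 36, 393]);
translate([203, 611, 431]) cube([421, 30, 359]);
translate([203, 210, 630]) cube([30, 401, 30]);
translate([594, 210, 630]) cube([30, 401, 30]);
translate([203, 210, 431]) cube([30, 30, 199]);
translate([594, 210, 431]) cube([30, 30, 199]);


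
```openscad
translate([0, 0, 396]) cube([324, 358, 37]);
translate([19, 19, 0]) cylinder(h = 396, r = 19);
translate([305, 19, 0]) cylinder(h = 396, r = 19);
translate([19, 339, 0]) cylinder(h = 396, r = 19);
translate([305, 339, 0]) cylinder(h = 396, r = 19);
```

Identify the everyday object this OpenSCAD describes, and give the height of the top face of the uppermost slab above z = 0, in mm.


A stool. The seat height is 433 mm.

A 324×358×37 slab at z = 396 on four corner cylinders — a stool. The seat top is 396 + 37 = 433 mm.


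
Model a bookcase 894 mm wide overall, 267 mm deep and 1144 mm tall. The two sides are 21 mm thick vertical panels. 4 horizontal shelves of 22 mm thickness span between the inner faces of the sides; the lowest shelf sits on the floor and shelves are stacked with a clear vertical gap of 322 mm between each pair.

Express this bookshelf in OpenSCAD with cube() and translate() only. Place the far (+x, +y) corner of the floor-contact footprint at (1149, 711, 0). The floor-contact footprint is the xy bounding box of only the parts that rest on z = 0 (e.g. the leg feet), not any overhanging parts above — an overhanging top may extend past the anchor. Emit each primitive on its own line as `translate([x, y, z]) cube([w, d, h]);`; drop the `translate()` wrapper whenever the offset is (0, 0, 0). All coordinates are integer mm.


translate([255, 444, 0]) cube([21, 267, 1144]);
translate([1128, 444, 0]) cube([21, 267, 1144]);
translate([276, 444, 0]) cube([852, 267, 22]);
translate([276, 444, 344]) cube([852, 267, 22]);
translate([276, 444, 688]) cube([852, 267, 22]);
translate([276, 444, 1032]) cube([852, 267, 22]);


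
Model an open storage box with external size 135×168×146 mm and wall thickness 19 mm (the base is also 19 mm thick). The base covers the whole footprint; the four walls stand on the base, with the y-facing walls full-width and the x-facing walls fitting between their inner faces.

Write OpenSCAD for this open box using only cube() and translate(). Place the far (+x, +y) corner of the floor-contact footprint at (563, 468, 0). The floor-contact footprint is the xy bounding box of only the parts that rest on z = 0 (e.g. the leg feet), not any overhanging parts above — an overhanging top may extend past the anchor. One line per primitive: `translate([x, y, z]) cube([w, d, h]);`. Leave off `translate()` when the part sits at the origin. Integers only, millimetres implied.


translate([428, 300, 0]) cube([135, 168, 19]);
translate([428, 300, 19]) cube([135, 19, 127]);
translate([428, 449, 19]) cube([135, 19, 127]);
translate([428, 319, 19]) cube([19, 130, 127]);
translate([544, 319, 19]) cube([19, 130, 127]);


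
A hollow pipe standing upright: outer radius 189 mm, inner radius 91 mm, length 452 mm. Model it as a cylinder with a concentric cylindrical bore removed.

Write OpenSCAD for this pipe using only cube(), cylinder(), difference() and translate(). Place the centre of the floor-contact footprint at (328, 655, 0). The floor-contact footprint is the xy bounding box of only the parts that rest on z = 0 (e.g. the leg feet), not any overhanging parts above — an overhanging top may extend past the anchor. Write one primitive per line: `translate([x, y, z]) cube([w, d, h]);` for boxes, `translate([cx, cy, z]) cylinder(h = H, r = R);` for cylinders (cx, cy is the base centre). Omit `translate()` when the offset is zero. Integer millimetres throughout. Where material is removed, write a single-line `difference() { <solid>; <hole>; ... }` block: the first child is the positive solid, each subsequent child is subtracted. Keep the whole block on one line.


difference() { translate([328, 655, 0]) cylinder(h = 452, r = 189); translate([328, 655, 0]) cylinder(h = 452, r = 91); }


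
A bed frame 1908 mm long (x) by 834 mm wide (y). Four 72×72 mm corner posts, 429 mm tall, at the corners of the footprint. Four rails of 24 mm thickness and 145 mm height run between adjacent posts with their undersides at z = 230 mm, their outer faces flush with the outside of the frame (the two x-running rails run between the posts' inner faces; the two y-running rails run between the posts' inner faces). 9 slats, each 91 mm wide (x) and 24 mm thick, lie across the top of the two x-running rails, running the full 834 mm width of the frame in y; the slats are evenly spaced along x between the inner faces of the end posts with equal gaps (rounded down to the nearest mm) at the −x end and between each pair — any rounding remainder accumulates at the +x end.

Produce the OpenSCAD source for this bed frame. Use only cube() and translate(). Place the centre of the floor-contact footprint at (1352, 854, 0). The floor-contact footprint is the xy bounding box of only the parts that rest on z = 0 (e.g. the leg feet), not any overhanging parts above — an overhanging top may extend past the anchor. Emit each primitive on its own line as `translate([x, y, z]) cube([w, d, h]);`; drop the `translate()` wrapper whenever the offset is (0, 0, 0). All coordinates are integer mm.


// slat z = rail_z + rail_h = 230 + 145 = 375
// slat gap = ⌊(1764 − 9·91) / 10⌋ = 94
translate([398, 437, 0]) cube([72, 72, 429]);
translate([398, 1199, 0]) cube([72, 72, 429]);
translate([2234, 437, 0]) cube([72, 72, 429]);
translate([2234, 1199, 0]) cube([72, 72, 429]);
translate([470, 437, 230]) cube([1764, 24, 145]);
translate([470, 1247, 230]) cube([1764, 24, 145]);
translate([398, 509, 230]) cube([24, 690, 145]);
translate([2282, 509, 230]) cube([24, 690, 145]);
translate([564, 437, 375]) cube([91, 834, 24]);
translate([749, 437, 375]) cube([91, 834, 24]);
translate([934, 437, 375]) cube([91, 834, 24]);
translate([1119, 437, 375]) cube([91, 834, 24]);
translate([1304, 437, 375]) cube([91, 834, 24]);
translate([1489, 437, 375]) cube([91, 834, 24]);
translate([1674, 437, 375]) cube([91, 834, 24]);
translate([1859, 437, 375]) cube([91, 834, 24]);
translate([2044, 437, 375]) cube([91, 834, 24]);


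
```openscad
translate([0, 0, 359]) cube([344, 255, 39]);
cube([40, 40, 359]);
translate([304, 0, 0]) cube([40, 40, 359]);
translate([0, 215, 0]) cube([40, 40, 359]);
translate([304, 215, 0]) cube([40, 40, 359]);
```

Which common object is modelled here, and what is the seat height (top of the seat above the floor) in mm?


A stool. The seat height is 398 mm.

A 344×255×39 slab at z = 359 on four corner posts — a stool. The seat top is 359 + 39 = 398 mm.


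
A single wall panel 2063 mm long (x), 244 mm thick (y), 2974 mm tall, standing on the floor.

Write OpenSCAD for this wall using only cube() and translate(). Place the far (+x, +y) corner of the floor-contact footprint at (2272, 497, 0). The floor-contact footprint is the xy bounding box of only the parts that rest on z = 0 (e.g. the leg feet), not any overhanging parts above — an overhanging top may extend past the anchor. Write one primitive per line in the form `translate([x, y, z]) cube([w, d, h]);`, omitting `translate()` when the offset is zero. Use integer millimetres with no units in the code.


translate([209, 253, 0]) cube([2063, 244, 2974]);


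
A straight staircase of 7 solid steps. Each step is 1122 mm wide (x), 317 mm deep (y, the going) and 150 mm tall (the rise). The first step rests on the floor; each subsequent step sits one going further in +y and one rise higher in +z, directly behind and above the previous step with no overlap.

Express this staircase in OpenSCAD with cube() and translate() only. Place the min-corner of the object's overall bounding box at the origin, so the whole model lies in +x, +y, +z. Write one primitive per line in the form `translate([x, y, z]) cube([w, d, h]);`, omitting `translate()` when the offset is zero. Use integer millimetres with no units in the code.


cube([1122, 317, 150]);
translate([0, 317, 150]) cube([1122, 317, 150]);
translate([0, 634, 300]) cube([1122, 317, 150]);
translate([0, 951, 450]) cube([1122, 317, 150]);
translate([0, 1268, 600]) cube([1122, 317, 150]);
translate([0, 1585, 750]) cube([1122, 317, 150]);
translate([0, 1902, 900]) cube([1122, 317, 150]);


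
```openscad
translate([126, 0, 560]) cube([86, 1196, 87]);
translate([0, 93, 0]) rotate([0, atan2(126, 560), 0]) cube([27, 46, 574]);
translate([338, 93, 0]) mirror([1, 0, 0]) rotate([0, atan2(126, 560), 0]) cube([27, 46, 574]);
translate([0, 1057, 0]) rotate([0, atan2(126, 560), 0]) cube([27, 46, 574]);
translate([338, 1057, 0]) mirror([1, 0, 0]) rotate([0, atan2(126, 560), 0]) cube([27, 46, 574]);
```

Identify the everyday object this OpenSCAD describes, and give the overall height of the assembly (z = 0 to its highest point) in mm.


A sawhorse. The overall height is 647 mm.

A beam across two mirrored pairs of raked legs — a sawhorse. The beam's underside is at z = 560 (matching the legs' vertical rise in atan2(126, 560)) and the beam is 87 mm tall, so its top is at 560 + 87 = 647 mm. The raked legs top out at the beam's underside, so that is the highest point.


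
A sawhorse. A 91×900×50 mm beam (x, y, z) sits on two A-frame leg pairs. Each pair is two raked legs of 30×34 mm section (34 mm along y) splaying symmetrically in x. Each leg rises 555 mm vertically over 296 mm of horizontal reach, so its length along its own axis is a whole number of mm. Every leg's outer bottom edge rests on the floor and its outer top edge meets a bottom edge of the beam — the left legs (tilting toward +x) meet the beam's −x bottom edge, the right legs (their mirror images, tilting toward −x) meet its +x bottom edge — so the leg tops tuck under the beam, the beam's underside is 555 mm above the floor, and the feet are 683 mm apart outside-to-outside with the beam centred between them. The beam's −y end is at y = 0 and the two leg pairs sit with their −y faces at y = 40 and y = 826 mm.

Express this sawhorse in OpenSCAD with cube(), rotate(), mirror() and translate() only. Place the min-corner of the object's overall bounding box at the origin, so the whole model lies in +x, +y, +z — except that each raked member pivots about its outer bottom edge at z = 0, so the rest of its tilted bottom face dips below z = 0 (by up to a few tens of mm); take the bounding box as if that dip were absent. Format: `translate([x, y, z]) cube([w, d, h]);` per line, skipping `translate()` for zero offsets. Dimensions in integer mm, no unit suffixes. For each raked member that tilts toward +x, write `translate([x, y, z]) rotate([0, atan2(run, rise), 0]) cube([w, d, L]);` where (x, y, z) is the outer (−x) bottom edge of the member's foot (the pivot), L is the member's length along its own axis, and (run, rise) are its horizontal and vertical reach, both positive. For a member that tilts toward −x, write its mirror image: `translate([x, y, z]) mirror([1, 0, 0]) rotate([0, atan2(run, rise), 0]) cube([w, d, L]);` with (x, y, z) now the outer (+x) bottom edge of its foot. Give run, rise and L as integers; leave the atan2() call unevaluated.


// leg length = √(296² + 555²) = 629
// right-leg outer foot x = 2·296 + 91 = 683
// beam min-corner = (296, 0, 555)
translate([296, 0, 555]) cube([91, 900, 50]);
translate([0, 40, 0]) rotate([0, atan2(296, 555), 0]) cube([30, 34, 629]);
translate([683, 40, 0]) mirror([1, 0, 0]) rotate([0, atan2(296, 555), 0]) cube([30, 34, 629]);
translate([0, 826, 0]) rotate([0, atan2(296, 555), 0]) cube([30, 34, 629]);
translate([683, 826, 0]) mirror([1, 0, 0]) rotate([0, atan2(296, 555), 0]) cube([30, 34, 629]);


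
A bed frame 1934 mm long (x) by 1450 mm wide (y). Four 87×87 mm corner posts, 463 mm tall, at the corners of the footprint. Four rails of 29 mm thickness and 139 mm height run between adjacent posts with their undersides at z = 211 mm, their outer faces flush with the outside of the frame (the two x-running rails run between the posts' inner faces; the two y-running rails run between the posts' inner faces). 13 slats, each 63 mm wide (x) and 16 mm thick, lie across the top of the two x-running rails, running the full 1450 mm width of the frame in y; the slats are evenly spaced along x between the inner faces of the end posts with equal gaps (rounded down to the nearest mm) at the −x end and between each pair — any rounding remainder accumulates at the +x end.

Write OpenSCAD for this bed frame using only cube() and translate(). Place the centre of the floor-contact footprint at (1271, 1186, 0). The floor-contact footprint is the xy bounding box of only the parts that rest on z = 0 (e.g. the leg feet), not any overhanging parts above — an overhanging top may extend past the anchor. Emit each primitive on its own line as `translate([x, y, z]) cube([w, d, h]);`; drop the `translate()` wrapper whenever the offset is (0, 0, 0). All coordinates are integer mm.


translate([304, 461, 0]) cube([87, 87, 463]);
translate([304, 1824, 0]) cube([87, 87, 463]);
translate([2151, 461, 0]) cube([87, 87, 463]);
translate([2151, 1824, 0]) cube([87, 87, 463]);
translate([391, 461, 211]) cube([1760, 29, 139]);
translate([391, 1882, 211]) cube([1760, 29, 139]);
translate([304, 548, 211]) cube([29, 1276, 139]);
translate([2209, 548, 211]) cube([29, 1276, 139]);
translate([458, 461, 350]) cube([63, 1450, 16]);
translate([588, 461, 350]) cube([63, 1450, 16]);
translate([718, 461, 350]) cube([63, 1450, 16]);
translate([848, 461, 350]) cube([63, 1450, 16]);
translate([978, 461, 350]) cube([63, 1450, 16]);
translate([1108, 461, 350]) cube([63, 1450, 16]);
translate([1238, 461, 350]) cube([63, 1450, 16]);
translate([1368, 461, 350]) cube([63, 1450, 16]);
translate([1498, 461, 350]) cube([63, 1450, 16]);
translate([1628, 461, 350]) cube([63, 1450, 16]);
translate([1758, 461, 350]) cube([63, 1450, 16]);
translate([1888, 461, 350]) cube([63, 1450, 16]);
translate([2018, 461, 350]) cube([63, 1450, 16]);


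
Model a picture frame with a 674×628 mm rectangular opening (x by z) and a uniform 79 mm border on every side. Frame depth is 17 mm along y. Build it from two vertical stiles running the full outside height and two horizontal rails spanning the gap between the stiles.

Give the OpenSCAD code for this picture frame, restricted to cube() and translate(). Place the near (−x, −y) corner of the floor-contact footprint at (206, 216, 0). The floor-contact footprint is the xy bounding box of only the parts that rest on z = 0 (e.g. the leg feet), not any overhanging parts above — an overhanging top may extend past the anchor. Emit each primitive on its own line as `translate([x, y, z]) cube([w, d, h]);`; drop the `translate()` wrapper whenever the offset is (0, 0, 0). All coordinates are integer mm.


translate([206, 216, 0]) cube([79, 17, 786]);
translate([959, 216, 0]) cube([79, 17, 786]);
translate([285, 216, 0]) cube([674, 17, 79]);
translate([285, 216, 707]) cube([674, 17, 79]);


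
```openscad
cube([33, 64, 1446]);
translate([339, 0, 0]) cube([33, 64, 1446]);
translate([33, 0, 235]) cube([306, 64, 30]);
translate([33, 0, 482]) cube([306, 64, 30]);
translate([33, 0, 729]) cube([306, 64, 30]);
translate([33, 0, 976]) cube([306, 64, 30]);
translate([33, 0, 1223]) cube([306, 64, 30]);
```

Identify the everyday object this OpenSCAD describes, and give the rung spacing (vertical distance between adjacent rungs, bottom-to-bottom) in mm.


A ladder. The rung spacing is 247 mm.

Two tall 33×64 posts with 5 short bars between them — a ladder. Adjacent rungs sit at z = 235 and z = 482, so the spacing is 482 − 235 = 247 mm.


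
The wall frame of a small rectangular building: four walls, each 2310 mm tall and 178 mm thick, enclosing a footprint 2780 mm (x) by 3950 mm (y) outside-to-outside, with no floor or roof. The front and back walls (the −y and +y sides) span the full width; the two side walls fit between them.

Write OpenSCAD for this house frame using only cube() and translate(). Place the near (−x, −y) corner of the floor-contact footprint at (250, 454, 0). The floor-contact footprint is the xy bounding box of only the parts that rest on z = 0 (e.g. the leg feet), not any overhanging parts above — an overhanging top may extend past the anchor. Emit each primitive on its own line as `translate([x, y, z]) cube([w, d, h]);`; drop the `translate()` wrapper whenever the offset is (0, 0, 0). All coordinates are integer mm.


translate([250, 454, 0]) cube([2780, 178, 2310]);
translate([250, 4226, 0]) cube([2780, 178, 2310]);
translate([250, 632, 0]) cube([178, 3594, 2310]);
translate([2852, 632, 0]) cube([178, 3594, 2310]);


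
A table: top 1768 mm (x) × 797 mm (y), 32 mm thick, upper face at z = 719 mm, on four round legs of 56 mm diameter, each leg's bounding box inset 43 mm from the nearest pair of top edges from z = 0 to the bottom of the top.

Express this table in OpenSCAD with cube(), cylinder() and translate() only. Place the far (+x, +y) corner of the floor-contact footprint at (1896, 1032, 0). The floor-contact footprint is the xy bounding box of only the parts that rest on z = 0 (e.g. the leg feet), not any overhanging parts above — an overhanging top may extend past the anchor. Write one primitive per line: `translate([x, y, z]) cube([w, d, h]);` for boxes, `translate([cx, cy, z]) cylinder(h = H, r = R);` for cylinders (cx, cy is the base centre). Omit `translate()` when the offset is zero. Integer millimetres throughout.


translate([171, 278, 687]) cube([1768, 797, 32]);
translate([242, 349, 0]) cylinder(h = 687, r = 28);
translate([1868, 349, 0]) cylinder(h = 687, r = 28);
translate([242, 1004, 0]) cylinder(h = 687, r = 28);
translate([1868, 1004, 0]) cylinder(h = 687, r = 28);


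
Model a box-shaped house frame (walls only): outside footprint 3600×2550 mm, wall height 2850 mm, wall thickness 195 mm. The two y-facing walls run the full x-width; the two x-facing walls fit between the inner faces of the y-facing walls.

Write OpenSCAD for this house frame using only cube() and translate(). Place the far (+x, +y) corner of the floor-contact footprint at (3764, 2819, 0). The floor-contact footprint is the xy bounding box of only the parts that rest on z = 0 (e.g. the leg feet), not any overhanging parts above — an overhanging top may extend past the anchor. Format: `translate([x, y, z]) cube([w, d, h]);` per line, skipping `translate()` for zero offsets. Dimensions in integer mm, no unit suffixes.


translate([164, 269, 0]) cube([3600, 195, 2850]);
translate([164, 2624, 0]) cube([3600, 195, 2850]);
translate([164, 464, 0]) cube([195, 2160, 2850]);
translate([3569, 464, 0]) cube([195, 2160, 2850]);


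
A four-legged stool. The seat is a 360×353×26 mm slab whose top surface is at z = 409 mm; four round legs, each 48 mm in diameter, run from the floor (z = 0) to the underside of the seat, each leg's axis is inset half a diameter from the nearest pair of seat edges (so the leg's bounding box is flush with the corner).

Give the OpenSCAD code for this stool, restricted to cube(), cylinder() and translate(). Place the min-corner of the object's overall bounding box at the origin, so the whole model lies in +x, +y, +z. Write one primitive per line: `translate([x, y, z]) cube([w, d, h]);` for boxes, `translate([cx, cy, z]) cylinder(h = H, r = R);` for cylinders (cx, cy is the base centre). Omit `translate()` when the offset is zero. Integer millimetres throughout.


translate([0, 0, 383]) cube([360, 353, 26]);
translate([24, 24, 0]) cylinder(h = 383, r = 24);
translate([336, 24, 0]) cylinder(h = 383, r = 24);
translate([24, 329, 0]) cylinder(h = 383, r = 24);
translate([336, 329, 0]) cylinder(h = 383, r = 24);


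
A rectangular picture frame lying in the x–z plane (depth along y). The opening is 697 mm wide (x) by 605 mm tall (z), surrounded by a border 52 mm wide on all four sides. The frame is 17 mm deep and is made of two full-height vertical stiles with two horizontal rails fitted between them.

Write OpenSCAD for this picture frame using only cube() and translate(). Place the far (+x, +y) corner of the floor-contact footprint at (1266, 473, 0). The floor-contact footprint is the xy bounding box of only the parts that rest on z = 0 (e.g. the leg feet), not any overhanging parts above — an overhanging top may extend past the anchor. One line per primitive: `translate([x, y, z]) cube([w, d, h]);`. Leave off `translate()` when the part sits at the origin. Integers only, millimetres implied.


translate([465, 456, 0]) cube([52, 17, 709]);
translate([1214, 456, 0]) cube([52, 17, 709]);
translate([517, 456, 0]) cube([697, 17, 52]);
translate([517, 456, 657]) cube([697, 17, 52]);


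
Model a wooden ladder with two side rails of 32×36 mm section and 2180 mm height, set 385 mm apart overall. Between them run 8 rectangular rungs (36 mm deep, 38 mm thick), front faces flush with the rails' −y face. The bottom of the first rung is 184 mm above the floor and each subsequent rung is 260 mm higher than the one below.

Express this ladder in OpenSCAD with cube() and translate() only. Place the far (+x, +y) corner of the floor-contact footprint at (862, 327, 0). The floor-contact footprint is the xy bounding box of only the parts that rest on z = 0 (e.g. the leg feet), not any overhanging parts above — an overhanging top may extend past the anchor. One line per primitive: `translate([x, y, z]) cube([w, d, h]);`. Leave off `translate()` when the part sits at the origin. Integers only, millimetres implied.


translate([477, 291, 0]) cube([32, 36, 2180]);
translate([830, 291, 0]) cube([32, 36, 2180]);
translate([509, 291, 184]) cube([321, 36, 38]);
translate([509, 291, 444]) cube([321, 36, 38]);
translate([509, 291, 704]) cube([321, 36, 38]);
translate([509, 291, 964]) cube([321, 36, 38]);
translate([509, 291, 1224]) cube([321, 36, 38]);
translate([509, 291, 1484]) cube([321, 36, 38]);
translate([509, 291, 1744]) cube([321, 36, 38]);
translate([509, 291, 2004]) cube([321, 36, 38]);


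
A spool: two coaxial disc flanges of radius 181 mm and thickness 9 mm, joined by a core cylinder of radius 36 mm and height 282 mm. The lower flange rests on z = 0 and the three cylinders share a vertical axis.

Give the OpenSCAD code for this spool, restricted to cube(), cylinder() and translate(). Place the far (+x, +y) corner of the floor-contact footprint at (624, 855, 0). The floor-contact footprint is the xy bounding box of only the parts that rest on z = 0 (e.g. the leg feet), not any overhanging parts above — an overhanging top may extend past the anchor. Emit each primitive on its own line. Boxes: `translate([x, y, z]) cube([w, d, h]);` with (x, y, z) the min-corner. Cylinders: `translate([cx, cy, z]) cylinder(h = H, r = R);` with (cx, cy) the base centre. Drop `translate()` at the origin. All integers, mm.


translate([443, 674, 0]) cylinder(h = 9, r = 181);
translate([443, 674, 9]) cylinder(h = 282, r = 36);
translate([443, 674, 291]) cylinder(h = 9, r = 181);


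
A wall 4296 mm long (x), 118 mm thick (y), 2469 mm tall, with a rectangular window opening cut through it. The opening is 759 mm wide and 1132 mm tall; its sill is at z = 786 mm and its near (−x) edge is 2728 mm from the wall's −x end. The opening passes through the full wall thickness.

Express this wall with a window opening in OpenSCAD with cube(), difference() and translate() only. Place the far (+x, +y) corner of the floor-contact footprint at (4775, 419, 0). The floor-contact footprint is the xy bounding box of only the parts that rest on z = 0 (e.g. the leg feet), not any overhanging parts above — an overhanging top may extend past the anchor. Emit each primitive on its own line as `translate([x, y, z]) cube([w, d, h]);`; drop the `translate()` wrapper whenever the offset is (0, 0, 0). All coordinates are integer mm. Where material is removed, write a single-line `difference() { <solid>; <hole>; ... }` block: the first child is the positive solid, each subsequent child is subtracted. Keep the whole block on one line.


difference() { translate([479, 301, 0]) cube([4296, 118, 2469]); translate([3207, 301, 786]) cube([759, 118, 1132]); }


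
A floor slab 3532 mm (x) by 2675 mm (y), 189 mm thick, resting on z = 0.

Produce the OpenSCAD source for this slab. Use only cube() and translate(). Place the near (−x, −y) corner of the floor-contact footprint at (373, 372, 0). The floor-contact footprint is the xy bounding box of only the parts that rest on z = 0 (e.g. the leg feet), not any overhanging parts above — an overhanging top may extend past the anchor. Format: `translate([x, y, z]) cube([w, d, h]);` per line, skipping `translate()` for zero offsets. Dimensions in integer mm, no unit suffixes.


translate([373, 372, 0]) cube([3532, 2675, 189]);


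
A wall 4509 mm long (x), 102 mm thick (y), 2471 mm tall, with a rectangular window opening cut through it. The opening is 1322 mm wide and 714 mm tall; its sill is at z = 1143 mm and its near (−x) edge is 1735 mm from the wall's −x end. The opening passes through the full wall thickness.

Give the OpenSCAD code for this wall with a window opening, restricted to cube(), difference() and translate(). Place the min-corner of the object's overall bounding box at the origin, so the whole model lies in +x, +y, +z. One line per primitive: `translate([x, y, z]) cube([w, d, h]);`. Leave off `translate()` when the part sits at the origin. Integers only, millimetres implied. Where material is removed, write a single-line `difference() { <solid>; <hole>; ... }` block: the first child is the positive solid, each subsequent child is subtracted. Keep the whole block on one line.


difference() { cube([4509, 102, 2471]); translate([1735, 0, 1143]) cube([1322, 102, 714]); }


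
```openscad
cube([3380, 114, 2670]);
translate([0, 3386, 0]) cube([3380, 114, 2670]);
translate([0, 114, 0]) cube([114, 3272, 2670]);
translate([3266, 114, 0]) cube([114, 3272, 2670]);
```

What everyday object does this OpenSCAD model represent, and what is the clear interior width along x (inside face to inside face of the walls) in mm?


A house (or room) frame. The interior width is 3152 mm.

Four 2670 mm walls enclosing a rectangle with no floor or roof — a room or house frame. Outside width is 3380 mm and wall thickness is 114 mm, so the interior width is 3380 − 2 × 114 = 3152 mm.
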